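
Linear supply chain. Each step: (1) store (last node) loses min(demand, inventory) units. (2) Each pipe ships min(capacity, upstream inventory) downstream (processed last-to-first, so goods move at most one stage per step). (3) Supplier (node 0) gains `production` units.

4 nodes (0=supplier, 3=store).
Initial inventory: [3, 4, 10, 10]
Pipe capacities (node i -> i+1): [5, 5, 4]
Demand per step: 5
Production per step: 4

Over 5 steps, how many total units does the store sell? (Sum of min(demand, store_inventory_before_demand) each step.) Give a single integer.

Step 1: sold=5 (running total=5) -> [4 3 10 9]
Step 2: sold=5 (running total=10) -> [4 4 9 8]
Step 3: sold=5 (running total=15) -> [4 4 9 7]
Step 4: sold=5 (running total=20) -> [4 4 9 6]
Step 5: sold=5 (running total=25) -> [4 4 9 5]

Answer: 25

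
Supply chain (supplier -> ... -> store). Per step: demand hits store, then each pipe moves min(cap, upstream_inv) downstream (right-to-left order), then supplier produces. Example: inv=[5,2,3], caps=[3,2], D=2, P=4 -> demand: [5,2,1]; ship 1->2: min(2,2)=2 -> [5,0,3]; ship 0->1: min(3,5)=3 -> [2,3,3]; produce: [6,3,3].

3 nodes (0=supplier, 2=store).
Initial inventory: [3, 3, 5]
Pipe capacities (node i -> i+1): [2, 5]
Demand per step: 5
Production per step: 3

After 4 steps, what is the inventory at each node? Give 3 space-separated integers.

Step 1: demand=5,sold=5 ship[1->2]=3 ship[0->1]=2 prod=3 -> inv=[4 2 3]
Step 2: demand=5,sold=3 ship[1->2]=2 ship[0->1]=2 prod=3 -> inv=[5 2 2]
Step 3: demand=5,sold=2 ship[1->2]=2 ship[0->1]=2 prod=3 -> inv=[6 2 2]
Step 4: demand=5,sold=2 ship[1->2]=2 ship[0->1]=2 prod=3 -> inv=[7 2 2]

7 2 2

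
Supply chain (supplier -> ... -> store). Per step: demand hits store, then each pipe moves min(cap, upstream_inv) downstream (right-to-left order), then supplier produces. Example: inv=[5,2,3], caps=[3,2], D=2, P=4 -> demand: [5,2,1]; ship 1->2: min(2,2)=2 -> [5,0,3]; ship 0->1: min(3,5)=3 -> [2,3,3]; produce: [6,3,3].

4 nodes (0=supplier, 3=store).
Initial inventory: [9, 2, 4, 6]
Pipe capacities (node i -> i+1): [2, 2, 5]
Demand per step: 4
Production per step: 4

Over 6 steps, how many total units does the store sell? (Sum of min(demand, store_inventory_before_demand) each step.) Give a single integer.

Step 1: sold=4 (running total=4) -> [11 2 2 6]
Step 2: sold=4 (running total=8) -> [13 2 2 4]
Step 3: sold=4 (running total=12) -> [15 2 2 2]
Step 4: sold=2 (running total=14) -> [17 2 2 2]
Step 5: sold=2 (running total=16) -> [19 2 2 2]
Step 6: sold=2 (running total=18) -> [21 2 2 2]

Answer: 18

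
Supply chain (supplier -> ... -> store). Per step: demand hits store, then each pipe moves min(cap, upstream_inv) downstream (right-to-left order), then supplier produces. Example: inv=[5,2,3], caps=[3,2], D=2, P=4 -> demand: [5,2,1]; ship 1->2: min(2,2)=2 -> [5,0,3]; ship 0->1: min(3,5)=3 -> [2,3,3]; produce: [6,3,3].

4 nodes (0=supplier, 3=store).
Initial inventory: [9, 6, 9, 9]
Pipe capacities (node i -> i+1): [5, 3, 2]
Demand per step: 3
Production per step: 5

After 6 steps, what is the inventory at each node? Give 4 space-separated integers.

Step 1: demand=3,sold=3 ship[2->3]=2 ship[1->2]=3 ship[0->1]=5 prod=5 -> inv=[9 8 10 8]
Step 2: demand=3,sold=3 ship[2->3]=2 ship[1->2]=3 ship[0->1]=5 prod=5 -> inv=[9 10 11 7]
Step 3: demand=3,sold=3 ship[2->3]=2 ship[1->2]=3 ship[0->1]=5 prod=5 -> inv=[9 12 12 6]
Step 4: demand=3,sold=3 ship[2->3]=2 ship[1->2]=3 ship[0->1]=5 prod=5 -> inv=[9 14 13 5]
Step 5: demand=3,sold=3 ship[2->3]=2 ship[1->2]=3 ship[0->1]=5 prod=5 -> inv=[9 16 14 4]
Step 6: demand=3,sold=3 ship[2->3]=2 ship[1->2]=3 ship[0->1]=5 prod=5 -> inv=[9 18 15 3]

9 18 15 3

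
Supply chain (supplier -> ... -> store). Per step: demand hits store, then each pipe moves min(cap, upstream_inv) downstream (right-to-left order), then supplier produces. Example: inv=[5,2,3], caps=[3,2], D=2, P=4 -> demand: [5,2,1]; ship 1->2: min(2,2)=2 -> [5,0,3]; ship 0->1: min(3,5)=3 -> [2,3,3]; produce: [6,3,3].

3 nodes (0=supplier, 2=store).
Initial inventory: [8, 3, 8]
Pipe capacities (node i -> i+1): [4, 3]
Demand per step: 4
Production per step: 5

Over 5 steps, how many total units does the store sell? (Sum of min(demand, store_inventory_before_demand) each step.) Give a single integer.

Answer: 20

Derivation:
Step 1: sold=4 (running total=4) -> [9 4 7]
Step 2: sold=4 (running total=8) -> [10 5 6]
Step 3: sold=4 (running total=12) -> [11 6 5]
Step 4: sold=4 (running total=16) -> [12 7 4]
Step 5: sold=4 (running total=20) -> [13 8 3]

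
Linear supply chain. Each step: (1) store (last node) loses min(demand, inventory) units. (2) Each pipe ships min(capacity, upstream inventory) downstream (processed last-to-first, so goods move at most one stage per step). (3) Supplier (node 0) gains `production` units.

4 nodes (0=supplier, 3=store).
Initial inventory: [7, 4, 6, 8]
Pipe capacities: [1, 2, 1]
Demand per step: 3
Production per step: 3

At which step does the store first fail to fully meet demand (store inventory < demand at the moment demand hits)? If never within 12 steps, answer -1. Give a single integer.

Step 1: demand=3,sold=3 ship[2->3]=1 ship[1->2]=2 ship[0->1]=1 prod=3 -> [9 3 7 6]
Step 2: demand=3,sold=3 ship[2->3]=1 ship[1->2]=2 ship[0->1]=1 prod=3 -> [11 2 8 4]
Step 3: demand=3,sold=3 ship[2->3]=1 ship[1->2]=2 ship[0->1]=1 prod=3 -> [13 1 9 2]
Step 4: demand=3,sold=2 ship[2->3]=1 ship[1->2]=1 ship[0->1]=1 prod=3 -> [15 1 9 1]
Step 5: demand=3,sold=1 ship[2->3]=1 ship[1->2]=1 ship[0->1]=1 prod=3 -> [17 1 9 1]
Step 6: demand=3,sold=1 ship[2->3]=1 ship[1->2]=1 ship[0->1]=1 prod=3 -> [19 1 9 1]
Step 7: demand=3,sold=1 ship[2->3]=1 ship[1->2]=1 ship[0->1]=1 prod=3 -> [21 1 9 1]
Step 8: demand=3,sold=1 ship[2->3]=1 ship[1->2]=1 ship[0->1]=1 prod=3 -> [23 1 9 1]
Step 9: demand=3,sold=1 ship[2->3]=1 ship[1->2]=1 ship[0->1]=1 prod=3 -> [25 1 9 1]
Step 10: demand=3,sold=1 ship[2->3]=1 ship[1->2]=1 ship[0->1]=1 prod=3 -> [27 1 9 1]
Step 11: demand=3,sold=1 ship[2->3]=1 ship[1->2]=1 ship[0->1]=1 prod=3 -> [29 1 9 1]
Step 12: demand=3,sold=1 ship[2->3]=1 ship[1->2]=1 ship[0->1]=1 prod=3 -> [31 1 9 1]
First stockout at step 4

4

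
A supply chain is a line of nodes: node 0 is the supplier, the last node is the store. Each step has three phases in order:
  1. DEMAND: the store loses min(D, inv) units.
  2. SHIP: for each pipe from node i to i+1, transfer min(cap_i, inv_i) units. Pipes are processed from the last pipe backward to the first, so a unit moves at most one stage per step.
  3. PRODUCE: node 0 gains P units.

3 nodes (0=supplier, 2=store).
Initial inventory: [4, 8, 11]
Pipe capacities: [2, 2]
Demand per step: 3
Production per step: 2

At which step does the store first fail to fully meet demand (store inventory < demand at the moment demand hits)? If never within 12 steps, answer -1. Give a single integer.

Step 1: demand=3,sold=3 ship[1->2]=2 ship[0->1]=2 prod=2 -> [4 8 10]
Step 2: demand=3,sold=3 ship[1->2]=2 ship[0->1]=2 prod=2 -> [4 8 9]
Step 3: demand=3,sold=3 ship[1->2]=2 ship[0->1]=2 prod=2 -> [4 8 8]
Step 4: demand=3,sold=3 ship[1->2]=2 ship[0->1]=2 prod=2 -> [4 8 7]
Step 5: demand=3,sold=3 ship[1->2]=2 ship[0->1]=2 prod=2 -> [4 8 6]
Step 6: demand=3,sold=3 ship[1->2]=2 ship[0->1]=2 prod=2 -> [4 8 5]
Step 7: demand=3,sold=3 ship[1->2]=2 ship[0->1]=2 prod=2 -> [4 8 4]
Step 8: demand=3,sold=3 ship[1->2]=2 ship[0->1]=2 prod=2 -> [4 8 3]
Step 9: demand=3,sold=3 ship[1->2]=2 ship[0->1]=2 prod=2 -> [4 8 2]
Step 10: demand=3,sold=2 ship[1->2]=2 ship[0->1]=2 prod=2 -> [4 8 2]
Step 11: demand=3,sold=2 ship[1->2]=2 ship[0->1]=2 prod=2 -> [4 8 2]
Step 12: demand=3,sold=2 ship[1->2]=2 ship[0->1]=2 prod=2 -> [4 8 2]
First stockout at step 10

10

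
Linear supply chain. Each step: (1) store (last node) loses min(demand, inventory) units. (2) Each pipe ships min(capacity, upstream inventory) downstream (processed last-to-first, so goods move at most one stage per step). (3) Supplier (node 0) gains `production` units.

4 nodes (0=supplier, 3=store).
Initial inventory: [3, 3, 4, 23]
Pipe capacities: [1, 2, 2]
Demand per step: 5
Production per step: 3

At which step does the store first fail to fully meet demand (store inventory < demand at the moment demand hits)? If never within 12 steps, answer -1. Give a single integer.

Step 1: demand=5,sold=5 ship[2->3]=2 ship[1->2]=2 ship[0->1]=1 prod=3 -> [5 2 4 20]
Step 2: demand=5,sold=5 ship[2->3]=2 ship[1->2]=2 ship[0->1]=1 prod=3 -> [7 1 4 17]
Step 3: demand=5,sold=5 ship[2->3]=2 ship[1->2]=1 ship[0->1]=1 prod=3 -> [9 1 3 14]
Step 4: demand=5,sold=5 ship[2->3]=2 ship[1->2]=1 ship[0->1]=1 prod=3 -> [11 1 2 11]
Step 5: demand=5,sold=5 ship[2->3]=2 ship[1->2]=1 ship[0->1]=1 prod=3 -> [13 1 1 8]
Step 6: demand=5,sold=5 ship[2->3]=1 ship[1->2]=1 ship[0->1]=1 prod=3 -> [15 1 1 4]
Step 7: demand=5,sold=4 ship[2->3]=1 ship[1->2]=1 ship[0->1]=1 prod=3 -> [17 1 1 1]
Step 8: demand=5,sold=1 ship[2->3]=1 ship[1->2]=1 ship[0->1]=1 prod=3 -> [19 1 1 1]
Step 9: demand=5,sold=1 ship[2->3]=1 ship[1->2]=1 ship[0->1]=1 prod=3 -> [21 1 1 1]
Step 10: demand=5,sold=1 ship[2->3]=1 ship[1->2]=1 ship[0->1]=1 prod=3 -> [23 1 1 1]
Step 11: demand=5,sold=1 ship[2->3]=1 ship[1->2]=1 ship[0->1]=1 prod=3 -> [25 1 1 1]
Step 12: demand=5,sold=1 ship[2->3]=1 ship[1->2]=1 ship[0->1]=1 prod=3 -> [27 1 1 1]
First stockout at step 7

7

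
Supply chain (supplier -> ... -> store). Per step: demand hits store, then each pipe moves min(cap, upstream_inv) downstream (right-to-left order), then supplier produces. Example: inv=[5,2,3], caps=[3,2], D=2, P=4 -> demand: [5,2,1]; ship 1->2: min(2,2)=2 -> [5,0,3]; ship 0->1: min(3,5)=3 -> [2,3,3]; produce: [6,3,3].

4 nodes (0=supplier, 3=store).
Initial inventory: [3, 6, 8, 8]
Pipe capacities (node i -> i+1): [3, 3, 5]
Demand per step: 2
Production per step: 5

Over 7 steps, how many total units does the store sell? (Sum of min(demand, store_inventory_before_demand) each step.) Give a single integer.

Answer: 14

Derivation:
Step 1: sold=2 (running total=2) -> [5 6 6 11]
Step 2: sold=2 (running total=4) -> [7 6 4 14]
Step 3: sold=2 (running total=6) -> [9 6 3 16]
Step 4: sold=2 (running total=8) -> [11 6 3 17]
Step 5: sold=2 (running total=10) -> [13 6 3 18]
Step 6: sold=2 (running total=12) -> [15 6 3 19]
Step 7: sold=2 (running total=14) -> [17 6 3 20]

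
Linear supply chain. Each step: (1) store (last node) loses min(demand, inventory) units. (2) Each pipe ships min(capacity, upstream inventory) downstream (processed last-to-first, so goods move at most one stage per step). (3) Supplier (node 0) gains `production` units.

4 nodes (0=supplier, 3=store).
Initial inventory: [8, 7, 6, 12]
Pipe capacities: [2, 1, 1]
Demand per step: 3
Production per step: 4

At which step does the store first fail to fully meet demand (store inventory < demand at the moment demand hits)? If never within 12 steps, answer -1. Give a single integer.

Step 1: demand=3,sold=3 ship[2->3]=1 ship[1->2]=1 ship[0->1]=2 prod=4 -> [10 8 6 10]
Step 2: demand=3,sold=3 ship[2->3]=1 ship[1->2]=1 ship[0->1]=2 prod=4 -> [12 9 6 8]
Step 3: demand=3,sold=3 ship[2->3]=1 ship[1->2]=1 ship[0->1]=2 prod=4 -> [14 10 6 6]
Step 4: demand=3,sold=3 ship[2->3]=1 ship[1->2]=1 ship[0->1]=2 prod=4 -> [16 11 6 4]
Step 5: demand=3,sold=3 ship[2->3]=1 ship[1->2]=1 ship[0->1]=2 prod=4 -> [18 12 6 2]
Step 6: demand=3,sold=2 ship[2->3]=1 ship[1->2]=1 ship[0->1]=2 prod=4 -> [20 13 6 1]
Step 7: demand=3,sold=1 ship[2->3]=1 ship[1->2]=1 ship[0->1]=2 prod=4 -> [22 14 6 1]
Step 8: demand=3,sold=1 ship[2->3]=1 ship[1->2]=1 ship[0->1]=2 prod=4 -> [24 15 6 1]
Step 9: demand=3,sold=1 ship[2->3]=1 ship[1->2]=1 ship[0->1]=2 prod=4 -> [26 16 6 1]
Step 10: demand=3,sold=1 ship[2->3]=1 ship[1->2]=1 ship[0->1]=2 prod=4 -> [28 17 6 1]
Step 11: demand=3,sold=1 ship[2->3]=1 ship[1->2]=1 ship[0->1]=2 prod=4 -> [30 18 6 1]
Step 12: demand=3,sold=1 ship[2->3]=1 ship[1->2]=1 ship[0->1]=2 prod=4 -> [32 19 6 1]
First stockout at step 6

6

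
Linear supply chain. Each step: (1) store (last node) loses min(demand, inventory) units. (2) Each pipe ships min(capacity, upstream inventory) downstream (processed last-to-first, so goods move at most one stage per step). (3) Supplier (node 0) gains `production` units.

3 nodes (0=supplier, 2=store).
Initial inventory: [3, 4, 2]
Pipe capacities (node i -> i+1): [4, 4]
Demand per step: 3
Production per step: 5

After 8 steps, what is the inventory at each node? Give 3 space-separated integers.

Step 1: demand=3,sold=2 ship[1->2]=4 ship[0->1]=3 prod=5 -> inv=[5 3 4]
Step 2: demand=3,sold=3 ship[1->2]=3 ship[0->1]=4 prod=5 -> inv=[6 4 4]
Step 3: demand=3,sold=3 ship[1->2]=4 ship[0->1]=4 prod=5 -> inv=[7 4 5]
Step 4: demand=3,sold=3 ship[1->2]=4 ship[0->1]=4 prod=5 -> inv=[8 4 6]
Step 5: demand=3,sold=3 ship[1->2]=4 ship[0->1]=4 prod=5 -> inv=[9 4 7]
Step 6: demand=3,sold=3 ship[1->2]=4 ship[0->1]=4 prod=5 -> inv=[10 4 8]
Step 7: demand=3,sold=3 ship[1->2]=4 ship[0->1]=4 prod=5 -> inv=[11 4 9]
Step 8: demand=3,sold=3 ship[1->2]=4 ship[0->1]=4 prod=5 -> inv=[12 4 10]

12 4 10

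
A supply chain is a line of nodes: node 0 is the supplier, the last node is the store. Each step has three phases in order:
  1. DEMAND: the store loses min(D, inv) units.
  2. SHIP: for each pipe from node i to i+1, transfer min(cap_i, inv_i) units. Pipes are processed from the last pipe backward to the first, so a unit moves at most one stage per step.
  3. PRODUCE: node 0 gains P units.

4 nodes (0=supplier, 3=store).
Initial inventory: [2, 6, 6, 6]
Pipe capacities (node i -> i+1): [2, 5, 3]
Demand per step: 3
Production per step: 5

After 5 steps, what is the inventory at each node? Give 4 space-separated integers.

Step 1: demand=3,sold=3 ship[2->3]=3 ship[1->2]=5 ship[0->1]=2 prod=5 -> inv=[5 3 8 6]
Step 2: demand=3,sold=3 ship[2->3]=3 ship[1->2]=3 ship[0->1]=2 prod=5 -> inv=[8 2 8 6]
Step 3: demand=3,sold=3 ship[2->3]=3 ship[1->2]=2 ship[0->1]=2 prod=5 -> inv=[11 2 7 6]
Step 4: demand=3,sold=3 ship[2->3]=3 ship[1->2]=2 ship[0->1]=2 prod=5 -> inv=[14 2 6 6]
Step 5: demand=3,sold=3 ship[2->3]=3 ship[1->2]=2 ship[0->1]=2 prod=5 -> inv=[17 2 5 6]

17 2 5 6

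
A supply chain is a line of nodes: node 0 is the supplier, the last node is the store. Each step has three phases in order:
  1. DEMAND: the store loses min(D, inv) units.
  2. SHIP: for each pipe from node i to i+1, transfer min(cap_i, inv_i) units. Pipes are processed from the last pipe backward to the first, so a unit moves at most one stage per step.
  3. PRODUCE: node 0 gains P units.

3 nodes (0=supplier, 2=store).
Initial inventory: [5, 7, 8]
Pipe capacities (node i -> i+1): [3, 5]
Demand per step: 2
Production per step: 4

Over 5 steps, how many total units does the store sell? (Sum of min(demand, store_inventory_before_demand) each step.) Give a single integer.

Step 1: sold=2 (running total=2) -> [6 5 11]
Step 2: sold=2 (running total=4) -> [7 3 14]
Step 3: sold=2 (running total=6) -> [8 3 15]
Step 4: sold=2 (running total=8) -> [9 3 16]
Step 5: sold=2 (running total=10) -> [10 3 17]

Answer: 10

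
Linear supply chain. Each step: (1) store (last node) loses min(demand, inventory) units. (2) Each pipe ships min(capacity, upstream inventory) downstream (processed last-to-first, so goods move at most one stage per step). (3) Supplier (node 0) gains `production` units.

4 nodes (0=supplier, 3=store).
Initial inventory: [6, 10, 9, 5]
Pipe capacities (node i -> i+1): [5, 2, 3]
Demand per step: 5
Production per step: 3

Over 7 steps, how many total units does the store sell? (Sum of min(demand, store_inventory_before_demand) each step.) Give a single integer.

Step 1: sold=5 (running total=5) -> [4 13 8 3]
Step 2: sold=3 (running total=8) -> [3 15 7 3]
Step 3: sold=3 (running total=11) -> [3 16 6 3]
Step 4: sold=3 (running total=14) -> [3 17 5 3]
Step 5: sold=3 (running total=17) -> [3 18 4 3]
Step 6: sold=3 (running total=20) -> [3 19 3 3]
Step 7: sold=3 (running total=23) -> [3 20 2 3]

Answer: 23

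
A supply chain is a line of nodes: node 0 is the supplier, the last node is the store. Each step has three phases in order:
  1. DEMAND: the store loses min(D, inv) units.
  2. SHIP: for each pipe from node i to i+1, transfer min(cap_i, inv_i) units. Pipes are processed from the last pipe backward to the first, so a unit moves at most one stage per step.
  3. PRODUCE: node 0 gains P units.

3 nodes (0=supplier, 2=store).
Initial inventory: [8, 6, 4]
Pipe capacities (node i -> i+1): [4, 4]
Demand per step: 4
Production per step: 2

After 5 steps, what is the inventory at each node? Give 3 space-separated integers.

Step 1: demand=4,sold=4 ship[1->2]=4 ship[0->1]=4 prod=2 -> inv=[6 6 4]
Step 2: demand=4,sold=4 ship[1->2]=4 ship[0->1]=4 prod=2 -> inv=[4 6 4]
Step 3: demand=4,sold=4 ship[1->2]=4 ship[0->1]=4 prod=2 -> inv=[2 6 4]
Step 4: demand=4,sold=4 ship[1->2]=4 ship[0->1]=2 prod=2 -> inv=[2 4 4]
Step 5: demand=4,sold=4 ship[1->2]=4 ship[0->1]=2 prod=2 -> inv=[2 2 4]

2 2 4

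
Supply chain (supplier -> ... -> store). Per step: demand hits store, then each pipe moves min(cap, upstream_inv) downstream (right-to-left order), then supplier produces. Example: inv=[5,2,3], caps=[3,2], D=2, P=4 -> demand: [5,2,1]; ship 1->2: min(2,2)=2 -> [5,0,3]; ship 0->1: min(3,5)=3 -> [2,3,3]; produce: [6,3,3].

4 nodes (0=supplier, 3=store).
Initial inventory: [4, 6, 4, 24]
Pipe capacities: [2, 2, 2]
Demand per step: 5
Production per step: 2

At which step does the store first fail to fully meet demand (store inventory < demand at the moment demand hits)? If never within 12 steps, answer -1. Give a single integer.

Step 1: demand=5,sold=5 ship[2->3]=2 ship[1->2]=2 ship[0->1]=2 prod=2 -> [4 6 4 21]
Step 2: demand=5,sold=5 ship[2->3]=2 ship[1->2]=2 ship[0->1]=2 prod=2 -> [4 6 4 18]
Step 3: demand=5,sold=5 ship[2->3]=2 ship[1->2]=2 ship[0->1]=2 prod=2 -> [4 6 4 15]
Step 4: demand=5,sold=5 ship[2->3]=2 ship[1->2]=2 ship[0->1]=2 prod=2 -> [4 6 4 12]
Step 5: demand=5,sold=5 ship[2->3]=2 ship[1->2]=2 ship[0->1]=2 prod=2 -> [4 6 4 9]
Step 6: demand=5,sold=5 ship[2->3]=2 ship[1->2]=2 ship[0->1]=2 prod=2 -> [4 6 4 6]
Step 7: demand=5,sold=5 ship[2->3]=2 ship[1->2]=2 ship[0->1]=2 prod=2 -> [4 6 4 3]
Step 8: demand=5,sold=3 ship[2->3]=2 ship[1->2]=2 ship[0->1]=2 prod=2 -> [4 6 4 2]
Step 9: demand=5,sold=2 ship[2->3]=2 ship[1->2]=2 ship[0->1]=2 prod=2 -> [4 6 4 2]
Step 10: demand=5,sold=2 ship[2->3]=2 ship[1->2]=2 ship[0->1]=2 prod=2 -> [4 6 4 2]
Step 11: demand=5,sold=2 ship[2->3]=2 ship[1->2]=2 ship[0->1]=2 prod=2 -> [4 6 4 2]
Step 12: demand=5,sold=2 ship[2->3]=2 ship[1->2]=2 ship[0->1]=2 prod=2 -> [4 6 4 2]
First stockout at step 8

8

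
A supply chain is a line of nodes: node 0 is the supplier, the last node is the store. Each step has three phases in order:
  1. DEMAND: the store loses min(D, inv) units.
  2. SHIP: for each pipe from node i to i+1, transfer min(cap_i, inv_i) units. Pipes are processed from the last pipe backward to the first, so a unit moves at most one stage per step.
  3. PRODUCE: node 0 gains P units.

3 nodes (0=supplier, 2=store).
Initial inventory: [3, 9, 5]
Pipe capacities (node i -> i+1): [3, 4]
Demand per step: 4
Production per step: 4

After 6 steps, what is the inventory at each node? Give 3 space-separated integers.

Step 1: demand=4,sold=4 ship[1->2]=4 ship[0->1]=3 prod=4 -> inv=[4 8 5]
Step 2: demand=4,sold=4 ship[1->2]=4 ship[0->1]=3 prod=4 -> inv=[5 7 5]
Step 3: demand=4,sold=4 ship[1->2]=4 ship[0->1]=3 prod=4 -> inv=[6 6 5]
Step 4: demand=4,sold=4 ship[1->2]=4 ship[0->1]=3 prod=4 -> inv=[7 5 5]
Step 5: demand=4,sold=4 ship[1->2]=4 ship[0->1]=3 prod=4 -> inv=[8 4 5]
Step 6: demand=4,sold=4 ship[1->2]=4 ship[0->1]=3 prod=4 -> inv=[9 3 5]

9 3 5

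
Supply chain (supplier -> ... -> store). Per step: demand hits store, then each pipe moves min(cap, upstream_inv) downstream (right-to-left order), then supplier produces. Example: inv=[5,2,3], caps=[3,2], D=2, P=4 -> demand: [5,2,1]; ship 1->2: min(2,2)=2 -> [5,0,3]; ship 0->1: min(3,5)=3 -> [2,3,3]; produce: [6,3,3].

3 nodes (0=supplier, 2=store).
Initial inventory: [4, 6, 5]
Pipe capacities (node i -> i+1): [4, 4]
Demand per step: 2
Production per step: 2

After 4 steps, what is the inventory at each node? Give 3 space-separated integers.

Step 1: demand=2,sold=2 ship[1->2]=4 ship[0->1]=4 prod=2 -> inv=[2 6 7]
Step 2: demand=2,sold=2 ship[1->2]=4 ship[0->1]=2 prod=2 -> inv=[2 4 9]
Step 3: demand=2,sold=2 ship[1->2]=4 ship[0->1]=2 prod=2 -> inv=[2 2 11]
Step 4: demand=2,sold=2 ship[1->2]=2 ship[0->1]=2 prod=2 -> inv=[2 2 11]

2 2 11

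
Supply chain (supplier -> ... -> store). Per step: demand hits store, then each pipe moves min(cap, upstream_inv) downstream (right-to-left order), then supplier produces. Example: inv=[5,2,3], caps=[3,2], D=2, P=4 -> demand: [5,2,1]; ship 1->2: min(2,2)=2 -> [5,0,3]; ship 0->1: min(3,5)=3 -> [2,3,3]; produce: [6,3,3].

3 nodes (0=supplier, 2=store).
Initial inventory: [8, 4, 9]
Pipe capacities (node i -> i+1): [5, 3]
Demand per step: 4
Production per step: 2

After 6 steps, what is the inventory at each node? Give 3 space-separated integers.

Step 1: demand=4,sold=4 ship[1->2]=3 ship[0->1]=5 prod=2 -> inv=[5 6 8]
Step 2: demand=4,sold=4 ship[1->2]=3 ship[0->1]=5 prod=2 -> inv=[2 8 7]
Step 3: demand=4,sold=4 ship[1->2]=3 ship[0->1]=2 prod=2 -> inv=[2 7 6]
Step 4: demand=4,sold=4 ship[1->2]=3 ship[0->1]=2 prod=2 -> inv=[2 6 5]
Step 5: demand=4,sold=4 ship[1->2]=3 ship[0->1]=2 prod=2 -> inv=[2 5 4]
Step 6: demand=4,sold=4 ship[1->2]=3 ship[0->1]=2 prod=2 -> inv=[2 4 3]

2 4 3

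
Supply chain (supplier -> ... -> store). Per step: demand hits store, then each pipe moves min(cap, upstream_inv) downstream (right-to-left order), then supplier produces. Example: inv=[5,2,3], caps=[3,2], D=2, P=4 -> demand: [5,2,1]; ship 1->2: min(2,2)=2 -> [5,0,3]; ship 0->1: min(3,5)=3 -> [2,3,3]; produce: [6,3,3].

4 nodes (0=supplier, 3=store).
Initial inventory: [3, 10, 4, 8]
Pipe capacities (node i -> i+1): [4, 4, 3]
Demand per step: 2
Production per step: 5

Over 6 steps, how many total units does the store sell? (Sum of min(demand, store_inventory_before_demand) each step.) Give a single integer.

Answer: 12

Derivation:
Step 1: sold=2 (running total=2) -> [5 9 5 9]
Step 2: sold=2 (running total=4) -> [6 9 6 10]
Step 3: sold=2 (running total=6) -> [7 9 7 11]
Step 4: sold=2 (running total=8) -> [8 9 8 12]
Step 5: sold=2 (running total=10) -> [9 9 9 13]
Step 6: sold=2 (running total=12) -> [10 9 10 14]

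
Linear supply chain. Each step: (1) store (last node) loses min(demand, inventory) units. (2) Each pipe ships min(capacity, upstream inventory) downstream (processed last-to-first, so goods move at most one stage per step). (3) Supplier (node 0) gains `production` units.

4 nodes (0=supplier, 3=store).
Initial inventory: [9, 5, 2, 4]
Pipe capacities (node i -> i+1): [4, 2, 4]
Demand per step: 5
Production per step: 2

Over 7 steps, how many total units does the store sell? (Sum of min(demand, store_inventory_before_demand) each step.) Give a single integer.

Step 1: sold=4 (running total=4) -> [7 7 2 2]
Step 2: sold=2 (running total=6) -> [5 9 2 2]
Step 3: sold=2 (running total=8) -> [3 11 2 2]
Step 4: sold=2 (running total=10) -> [2 12 2 2]
Step 5: sold=2 (running total=12) -> [2 12 2 2]
Step 6: sold=2 (running total=14) -> [2 12 2 2]
Step 7: sold=2 (running total=16) -> [2 12 2 2]

Answer: 16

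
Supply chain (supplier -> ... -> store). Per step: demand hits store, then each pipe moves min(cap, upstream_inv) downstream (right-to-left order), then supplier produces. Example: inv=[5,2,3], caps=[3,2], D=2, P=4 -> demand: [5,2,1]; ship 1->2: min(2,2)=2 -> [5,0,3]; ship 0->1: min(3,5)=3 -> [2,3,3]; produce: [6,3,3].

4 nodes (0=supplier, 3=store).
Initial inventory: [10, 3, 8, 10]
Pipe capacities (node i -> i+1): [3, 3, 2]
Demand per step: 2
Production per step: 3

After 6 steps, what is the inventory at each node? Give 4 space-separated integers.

Step 1: demand=2,sold=2 ship[2->3]=2 ship[1->2]=3 ship[0->1]=3 prod=3 -> inv=[10 3 9 10]
Step 2: demand=2,sold=2 ship[2->3]=2 ship[1->2]=3 ship[0->1]=3 prod=3 -> inv=[10 3 10 10]
Step 3: demand=2,sold=2 ship[2->3]=2 ship[1->2]=3 ship[0->1]=3 prod=3 -> inv=[10 3 11 10]
Step 4: demand=2,sold=2 ship[2->3]=2 ship[1->2]=3 ship[0->1]=3 prod=3 -> inv=[10 3 12 10]
Step 5: demand=2,sold=2 ship[2->3]=2 ship[1->2]=3 ship[0->1]=3 prod=3 -> inv=[10 3 13 10]
Step 6: demand=2,sold=2 ship[2->3]=2 ship[1->2]=3 ship[0->1]=3 prod=3 -> inv=[10 3 14 10]

10 3 14 10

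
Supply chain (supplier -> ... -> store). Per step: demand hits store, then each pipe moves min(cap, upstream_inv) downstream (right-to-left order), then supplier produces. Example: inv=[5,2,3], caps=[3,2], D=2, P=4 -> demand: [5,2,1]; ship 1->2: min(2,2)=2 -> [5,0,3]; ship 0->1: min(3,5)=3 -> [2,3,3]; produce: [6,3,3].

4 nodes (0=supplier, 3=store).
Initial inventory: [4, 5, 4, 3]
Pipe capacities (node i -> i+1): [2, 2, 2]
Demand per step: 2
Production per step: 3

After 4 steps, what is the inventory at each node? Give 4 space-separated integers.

Step 1: demand=2,sold=2 ship[2->3]=2 ship[1->2]=2 ship[0->1]=2 prod=3 -> inv=[5 5 4 3]
Step 2: demand=2,sold=2 ship[2->3]=2 ship[1->2]=2 ship[0->1]=2 prod=3 -> inv=[6 5 4 3]
Step 3: demand=2,sold=2 ship[2->3]=2 ship[1->2]=2 ship[0->1]=2 prod=3 -> inv=[7 5 4 3]
Step 4: demand=2,sold=2 ship[2->3]=2 ship[1->2]=2 ship[0->1]=2 prod=3 -> inv=[8 5 4 3]

8 5 4 3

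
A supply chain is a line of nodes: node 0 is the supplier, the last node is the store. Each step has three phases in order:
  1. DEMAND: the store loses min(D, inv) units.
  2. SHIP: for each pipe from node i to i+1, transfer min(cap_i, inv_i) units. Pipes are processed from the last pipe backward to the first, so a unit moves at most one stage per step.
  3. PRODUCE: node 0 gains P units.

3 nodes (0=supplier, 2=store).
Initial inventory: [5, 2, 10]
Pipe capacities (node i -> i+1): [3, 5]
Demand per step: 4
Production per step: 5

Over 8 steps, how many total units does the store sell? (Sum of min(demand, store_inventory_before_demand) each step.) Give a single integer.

Answer: 30

Derivation:
Step 1: sold=4 (running total=4) -> [7 3 8]
Step 2: sold=4 (running total=8) -> [9 3 7]
Step 3: sold=4 (running total=12) -> [11 3 6]
Step 4: sold=4 (running total=16) -> [13 3 5]
Step 5: sold=4 (running total=20) -> [15 3 4]
Step 6: sold=4 (running total=24) -> [17 3 3]
Step 7: sold=3 (running total=27) -> [19 3 3]
Step 8: sold=3 (running total=30) -> [21 3 3]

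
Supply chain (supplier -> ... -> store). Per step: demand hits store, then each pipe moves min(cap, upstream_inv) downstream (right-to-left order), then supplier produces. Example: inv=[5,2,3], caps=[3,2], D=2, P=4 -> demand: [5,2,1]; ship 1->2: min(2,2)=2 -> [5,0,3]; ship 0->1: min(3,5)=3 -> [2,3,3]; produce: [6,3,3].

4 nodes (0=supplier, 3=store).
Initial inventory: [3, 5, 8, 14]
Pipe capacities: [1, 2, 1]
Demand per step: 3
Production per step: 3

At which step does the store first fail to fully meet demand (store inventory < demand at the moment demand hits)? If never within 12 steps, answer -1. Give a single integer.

Step 1: demand=3,sold=3 ship[2->3]=1 ship[1->2]=2 ship[0->1]=1 prod=3 -> [5 4 9 12]
Step 2: demand=3,sold=3 ship[2->3]=1 ship[1->2]=2 ship[0->1]=1 prod=3 -> [7 3 10 10]
Step 3: demand=3,sold=3 ship[2->3]=1 ship[1->2]=2 ship[0->1]=1 prod=3 -> [9 2 11 8]
Step 4: demand=3,sold=3 ship[2->3]=1 ship[1->2]=2 ship[0->1]=1 prod=3 -> [11 1 12 6]
Step 5: demand=3,sold=3 ship[2->3]=1 ship[1->2]=1 ship[0->1]=1 prod=3 -> [13 1 12 4]
Step 6: demand=3,sold=3 ship[2->3]=1 ship[1->2]=1 ship[0->1]=1 prod=3 -> [15 1 12 2]
Step 7: demand=3,sold=2 ship[2->3]=1 ship[1->2]=1 ship[0->1]=1 prod=3 -> [17 1 12 1]
Step 8: demand=3,sold=1 ship[2->3]=1 ship[1->2]=1 ship[0->1]=1 prod=3 -> [19 1 12 1]
Step 9: demand=3,sold=1 ship[2->3]=1 ship[1->2]=1 ship[0->1]=1 prod=3 -> [21 1 12 1]
Step 10: demand=3,sold=1 ship[2->3]=1 ship[1->2]=1 ship[0->1]=1 prod=3 -> [23 1 12 1]
Step 11: demand=3,sold=1 ship[2->3]=1 ship[1->2]=1 ship[0->1]=1 prod=3 -> [25 1 12 1]
Step 12: demand=3,sold=1 ship[2->3]=1 ship[1->2]=1 ship[0->1]=1 prod=3 -> [27 1 12 1]
First stockout at step 7

7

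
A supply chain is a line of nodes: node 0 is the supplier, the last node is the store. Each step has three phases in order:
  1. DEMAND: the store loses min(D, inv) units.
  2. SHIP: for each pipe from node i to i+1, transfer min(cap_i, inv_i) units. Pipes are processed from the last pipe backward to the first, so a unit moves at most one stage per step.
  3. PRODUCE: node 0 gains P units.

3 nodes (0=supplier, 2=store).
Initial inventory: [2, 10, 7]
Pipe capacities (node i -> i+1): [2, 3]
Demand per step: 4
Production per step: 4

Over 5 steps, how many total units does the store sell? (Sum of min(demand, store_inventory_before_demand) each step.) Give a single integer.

Step 1: sold=4 (running total=4) -> [4 9 6]
Step 2: sold=4 (running total=8) -> [6 8 5]
Step 3: sold=4 (running total=12) -> [8 7 4]
Step 4: sold=4 (running total=16) -> [10 6 3]
Step 5: sold=3 (running total=19) -> [12 5 3]

Answer: 19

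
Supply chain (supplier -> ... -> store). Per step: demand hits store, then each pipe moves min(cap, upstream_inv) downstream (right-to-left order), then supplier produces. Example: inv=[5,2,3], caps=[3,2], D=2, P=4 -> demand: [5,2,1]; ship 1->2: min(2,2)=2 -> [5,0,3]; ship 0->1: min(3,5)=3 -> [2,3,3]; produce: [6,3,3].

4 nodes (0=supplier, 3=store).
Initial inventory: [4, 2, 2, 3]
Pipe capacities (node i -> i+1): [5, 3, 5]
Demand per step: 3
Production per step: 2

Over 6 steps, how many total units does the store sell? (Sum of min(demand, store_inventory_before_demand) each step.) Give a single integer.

Answer: 15

Derivation:
Step 1: sold=3 (running total=3) -> [2 4 2 2]
Step 2: sold=2 (running total=5) -> [2 3 3 2]
Step 3: sold=2 (running total=7) -> [2 2 3 3]
Step 4: sold=3 (running total=10) -> [2 2 2 3]
Step 5: sold=3 (running total=13) -> [2 2 2 2]
Step 6: sold=2 (running total=15) -> [2 2 2 2]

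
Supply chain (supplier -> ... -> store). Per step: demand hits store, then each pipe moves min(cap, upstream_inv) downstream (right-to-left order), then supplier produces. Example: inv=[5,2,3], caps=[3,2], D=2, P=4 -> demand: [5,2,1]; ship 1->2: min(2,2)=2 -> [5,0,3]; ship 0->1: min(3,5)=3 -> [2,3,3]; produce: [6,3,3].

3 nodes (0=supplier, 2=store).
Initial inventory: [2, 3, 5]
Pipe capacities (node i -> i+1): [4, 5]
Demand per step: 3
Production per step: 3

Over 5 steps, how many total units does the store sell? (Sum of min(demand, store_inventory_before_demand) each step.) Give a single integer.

Answer: 15

Derivation:
Step 1: sold=3 (running total=3) -> [3 2 5]
Step 2: sold=3 (running total=6) -> [3 3 4]
Step 3: sold=3 (running total=9) -> [3 3 4]
Step 4: sold=3 (running total=12) -> [3 3 4]
Step 5: sold=3 (running total=15) -> [3 3 4]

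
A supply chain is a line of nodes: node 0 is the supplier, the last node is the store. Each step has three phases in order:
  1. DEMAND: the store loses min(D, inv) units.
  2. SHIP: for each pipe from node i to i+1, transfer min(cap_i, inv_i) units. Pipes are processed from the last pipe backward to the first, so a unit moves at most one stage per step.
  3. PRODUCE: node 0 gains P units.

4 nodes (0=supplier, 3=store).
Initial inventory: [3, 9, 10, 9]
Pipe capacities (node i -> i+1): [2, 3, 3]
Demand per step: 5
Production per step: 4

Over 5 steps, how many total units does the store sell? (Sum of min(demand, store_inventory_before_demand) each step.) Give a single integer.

Step 1: sold=5 (running total=5) -> [5 8 10 7]
Step 2: sold=5 (running total=10) -> [7 7 10 5]
Step 3: sold=5 (running total=15) -> [9 6 10 3]
Step 4: sold=3 (running total=18) -> [11 5 10 3]
Step 5: sold=3 (running total=21) -> [13 4 10 3]

Answer: 21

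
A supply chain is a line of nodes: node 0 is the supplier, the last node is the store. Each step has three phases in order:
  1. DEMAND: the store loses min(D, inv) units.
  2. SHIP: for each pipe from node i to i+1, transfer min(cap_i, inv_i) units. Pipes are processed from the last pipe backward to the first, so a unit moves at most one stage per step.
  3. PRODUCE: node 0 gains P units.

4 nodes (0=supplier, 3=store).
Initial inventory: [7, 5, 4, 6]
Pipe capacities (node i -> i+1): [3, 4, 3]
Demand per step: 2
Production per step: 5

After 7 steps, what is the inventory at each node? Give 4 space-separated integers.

Step 1: demand=2,sold=2 ship[2->3]=3 ship[1->2]=4 ship[0->1]=3 prod=5 -> inv=[9 4 5 7]
Step 2: demand=2,sold=2 ship[2->3]=3 ship[1->2]=4 ship[0->1]=3 prod=5 -> inv=[11 3 6 8]
Step 3: demand=2,sold=2 ship[2->3]=3 ship[1->2]=3 ship[0->1]=3 prod=5 -> inv=[13 3 6 9]
Step 4: demand=2,sold=2 ship[2->3]=3 ship[1->2]=3 ship[0->1]=3 prod=5 -> inv=[15 3 6 10]
Step 5: demand=2,sold=2 ship[2->3]=3 ship[1->2]=3 ship[0->1]=3 prod=5 -> inv=[17 3 6 11]
Step 6: demand=2,sold=2 ship[2->3]=3 ship[1->2]=3 ship[0->1]=3 prod=5 -> inv=[19 3 6 12]
Step 7: demand=2,sold=2 ship[2->3]=3 ship[1->2]=3 ship[0->1]=3 prod=5 -> inv=[21 3 6 13]

21 3 6 13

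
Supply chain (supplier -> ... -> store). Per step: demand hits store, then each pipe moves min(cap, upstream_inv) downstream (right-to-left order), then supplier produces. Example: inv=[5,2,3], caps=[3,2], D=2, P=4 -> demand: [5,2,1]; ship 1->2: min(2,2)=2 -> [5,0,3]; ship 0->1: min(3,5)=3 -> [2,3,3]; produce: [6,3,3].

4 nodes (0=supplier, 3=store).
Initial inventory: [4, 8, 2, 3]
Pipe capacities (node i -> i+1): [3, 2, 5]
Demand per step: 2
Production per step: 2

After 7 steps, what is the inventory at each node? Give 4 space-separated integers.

Step 1: demand=2,sold=2 ship[2->3]=2 ship[1->2]=2 ship[0->1]=3 prod=2 -> inv=[3 9 2 3]
Step 2: demand=2,sold=2 ship[2->3]=2 ship[1->2]=2 ship[0->1]=3 prod=2 -> inv=[2 10 2 3]
Step 3: demand=2,sold=2 ship[2->3]=2 ship[1->2]=2 ship[0->1]=2 prod=2 -> inv=[2 10 2 3]
Step 4: demand=2,sold=2 ship[2->3]=2 ship[1->2]=2 ship[0->1]=2 prod=2 -> inv=[2 10 2 3]
Step 5: demand=2,sold=2 ship[2->3]=2 ship[1->2]=2 ship[0->1]=2 prod=2 -> inv=[2 10 2 3]
Step 6: demand=2,sold=2 ship[2->3]=2 ship[1->2]=2 ship[0->1]=2 prod=2 -> inv=[2 10 2 3]
Step 7: demand=2,sold=2 ship[2->3]=2 ship[1->2]=2 ship[0->1]=2 prod=2 -> inv=[2 10 2 3]

2 10 2 3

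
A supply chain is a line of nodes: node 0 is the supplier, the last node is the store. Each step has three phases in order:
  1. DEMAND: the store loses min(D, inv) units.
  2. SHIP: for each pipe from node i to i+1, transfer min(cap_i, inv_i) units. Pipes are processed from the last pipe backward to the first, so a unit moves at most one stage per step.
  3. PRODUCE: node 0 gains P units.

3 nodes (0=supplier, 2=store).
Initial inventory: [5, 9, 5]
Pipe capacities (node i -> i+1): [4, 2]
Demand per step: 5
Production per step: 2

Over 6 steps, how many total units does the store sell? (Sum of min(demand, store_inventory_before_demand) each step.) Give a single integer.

Answer: 15

Derivation:
Step 1: sold=5 (running total=5) -> [3 11 2]
Step 2: sold=2 (running total=7) -> [2 12 2]
Step 3: sold=2 (running total=9) -> [2 12 2]
Step 4: sold=2 (running total=11) -> [2 12 2]
Step 5: sold=2 (running total=13) -> [2 12 2]
Step 6: sold=2 (running total=15) -> [2 12 2]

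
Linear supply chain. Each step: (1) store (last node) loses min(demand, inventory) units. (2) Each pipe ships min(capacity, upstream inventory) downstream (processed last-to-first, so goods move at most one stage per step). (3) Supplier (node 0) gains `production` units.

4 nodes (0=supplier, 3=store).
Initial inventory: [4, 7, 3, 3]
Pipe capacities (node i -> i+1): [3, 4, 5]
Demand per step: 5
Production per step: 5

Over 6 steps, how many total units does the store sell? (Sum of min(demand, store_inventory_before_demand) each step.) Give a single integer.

Answer: 22

Derivation:
Step 1: sold=3 (running total=3) -> [6 6 4 3]
Step 2: sold=3 (running total=6) -> [8 5 4 4]
Step 3: sold=4 (running total=10) -> [10 4 4 4]
Step 4: sold=4 (running total=14) -> [12 3 4 4]
Step 5: sold=4 (running total=18) -> [14 3 3 4]
Step 6: sold=4 (running total=22) -> [16 3 3 3]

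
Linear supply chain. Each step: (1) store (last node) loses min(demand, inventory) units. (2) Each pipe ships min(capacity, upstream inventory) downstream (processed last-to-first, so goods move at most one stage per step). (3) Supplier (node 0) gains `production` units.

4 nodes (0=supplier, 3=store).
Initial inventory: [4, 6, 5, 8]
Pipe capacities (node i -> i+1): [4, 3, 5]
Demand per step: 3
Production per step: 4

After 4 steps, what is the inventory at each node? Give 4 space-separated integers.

Step 1: demand=3,sold=3 ship[2->3]=5 ship[1->2]=3 ship[0->1]=4 prod=4 -> inv=[4 7 3 10]
Step 2: demand=3,sold=3 ship[2->3]=3 ship[1->2]=3 ship[0->1]=4 prod=4 -> inv=[4 8 3 10]
Step 3: demand=3,sold=3 ship[2->3]=3 ship[1->2]=3 ship[0->1]=4 prod=4 -> inv=[4 9 3 10]
Step 4: demand=3,sold=3 ship[2->3]=3 ship[1->2]=3 ship[0->1]=4 prod=4 -> inv=[4 10 3 10]

4 10 3 10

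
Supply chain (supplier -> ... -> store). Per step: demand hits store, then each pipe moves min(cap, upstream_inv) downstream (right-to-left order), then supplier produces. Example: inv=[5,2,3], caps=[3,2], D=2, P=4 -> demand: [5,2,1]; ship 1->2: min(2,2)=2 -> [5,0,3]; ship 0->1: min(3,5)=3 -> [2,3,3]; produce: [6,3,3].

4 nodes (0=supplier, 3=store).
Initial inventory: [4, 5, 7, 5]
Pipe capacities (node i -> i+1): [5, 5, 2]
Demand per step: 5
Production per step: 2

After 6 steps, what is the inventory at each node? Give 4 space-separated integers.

Step 1: demand=5,sold=5 ship[2->3]=2 ship[1->2]=5 ship[0->1]=4 prod=2 -> inv=[2 4 10 2]
Step 2: demand=5,sold=2 ship[2->3]=2 ship[1->2]=4 ship[0->1]=2 prod=2 -> inv=[2 2 12 2]
Step 3: demand=5,sold=2 ship[2->3]=2 ship[1->2]=2 ship[0->1]=2 prod=2 -> inv=[2 2 12 2]
Step 4: demand=5,sold=2 ship[2->3]=2 ship[1->2]=2 ship[0->1]=2 prod=2 -> inv=[2 2 12 2]
Step 5: demand=5,sold=2 ship[2->3]=2 ship[1->2]=2 ship[0->1]=2 prod=2 -> inv=[2 2 12 2]
Step 6: demand=5,sold=2 ship[2->3]=2 ship[1->2]=2 ship[0->1]=2 prod=2 -> inv=[2 2 12 2]

2 2 12 2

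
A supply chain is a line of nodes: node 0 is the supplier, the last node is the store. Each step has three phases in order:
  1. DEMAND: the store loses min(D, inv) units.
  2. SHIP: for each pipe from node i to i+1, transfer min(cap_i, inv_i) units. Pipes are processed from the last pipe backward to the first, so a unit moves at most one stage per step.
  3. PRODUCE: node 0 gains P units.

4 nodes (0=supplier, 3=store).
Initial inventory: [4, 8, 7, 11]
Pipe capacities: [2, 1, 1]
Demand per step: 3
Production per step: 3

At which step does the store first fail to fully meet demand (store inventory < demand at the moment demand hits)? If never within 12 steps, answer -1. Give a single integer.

Step 1: demand=3,sold=3 ship[2->3]=1 ship[1->2]=1 ship[0->1]=2 prod=3 -> [5 9 7 9]
Step 2: demand=3,sold=3 ship[2->3]=1 ship[1->2]=1 ship[0->1]=2 prod=3 -> [6 10 7 7]
Step 3: demand=3,sold=3 ship[2->3]=1 ship[1->2]=1 ship[0->1]=2 prod=3 -> [7 11 7 5]
Step 4: demand=3,sold=3 ship[2->3]=1 ship[1->2]=1 ship[0->1]=2 prod=3 -> [8 12 7 3]
Step 5: demand=3,sold=3 ship[2->3]=1 ship[1->2]=1 ship[0->1]=2 prod=3 -> [9 13 7 1]
Step 6: demand=3,sold=1 ship[2->3]=1 ship[1->2]=1 ship[0->1]=2 prod=3 -> [10 14 7 1]
Step 7: demand=3,sold=1 ship[2->3]=1 ship[1->2]=1 ship[0->1]=2 prod=3 -> [11 15 7 1]
Step 8: demand=3,sold=1 ship[2->3]=1 ship[1->2]=1 ship[0->1]=2 prod=3 -> [12 16 7 1]
Step 9: demand=3,sold=1 ship[2->3]=1 ship[1->2]=1 ship[0->1]=2 prod=3 -> [13 17 7 1]
Step 10: demand=3,sold=1 ship[2->3]=1 ship[1->2]=1 ship[0->1]=2 prod=3 -> [14 18 7 1]
Step 11: demand=3,sold=1 ship[2->3]=1 ship[1->2]=1 ship[0->1]=2 prod=3 -> [15 19 7 1]
Step 12: demand=3,sold=1 ship[2->3]=1 ship[1->2]=1 ship[0->1]=2 prod=3 -> [16 20 7 1]
First stockout at step 6

6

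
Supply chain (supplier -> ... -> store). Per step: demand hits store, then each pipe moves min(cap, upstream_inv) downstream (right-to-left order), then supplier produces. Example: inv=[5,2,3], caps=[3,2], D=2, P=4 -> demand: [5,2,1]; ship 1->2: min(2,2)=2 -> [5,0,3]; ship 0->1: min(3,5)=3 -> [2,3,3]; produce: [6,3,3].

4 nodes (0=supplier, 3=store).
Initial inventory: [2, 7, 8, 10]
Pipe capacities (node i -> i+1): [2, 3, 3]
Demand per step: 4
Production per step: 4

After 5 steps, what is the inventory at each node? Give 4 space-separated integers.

Step 1: demand=4,sold=4 ship[2->3]=3 ship[1->2]=3 ship[0->1]=2 prod=4 -> inv=[4 6 8 9]
Step 2: demand=4,sold=4 ship[2->3]=3 ship[1->2]=3 ship[0->1]=2 prod=4 -> inv=[6 5 8 8]
Step 3: demand=4,sold=4 ship[2->3]=3 ship[1->2]=3 ship[0->1]=2 prod=4 -> inv=[8 4 8 7]
Step 4: demand=4,sold=4 ship[2->3]=3 ship[1->2]=3 ship[0->1]=2 prod=4 -> inv=[10 3 8 6]
Step 5: demand=4,sold=4 ship[2->3]=3 ship[1->2]=3 ship[0->1]=2 prod=4 -> inv=[12 2 8 5]

12 2 8 5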